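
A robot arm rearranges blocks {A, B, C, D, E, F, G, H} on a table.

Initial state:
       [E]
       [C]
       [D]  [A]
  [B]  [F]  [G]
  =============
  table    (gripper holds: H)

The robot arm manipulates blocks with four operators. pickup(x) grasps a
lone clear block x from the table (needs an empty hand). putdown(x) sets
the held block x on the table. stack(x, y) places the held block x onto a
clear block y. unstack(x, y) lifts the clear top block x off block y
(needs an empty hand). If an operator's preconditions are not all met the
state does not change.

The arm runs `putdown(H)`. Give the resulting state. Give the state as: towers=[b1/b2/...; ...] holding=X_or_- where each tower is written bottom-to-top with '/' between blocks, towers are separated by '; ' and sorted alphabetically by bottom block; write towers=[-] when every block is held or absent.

before: towers=[B; F/D/C/E; G/A] holding=H
pre[putdown(H)]: holding(H) yes
all met → apply putdown(H)
after:  towers=[B; F/D/C/E; G/A; H] holding=-

towers=[B; F/D/C/E; G/A; H] holding=-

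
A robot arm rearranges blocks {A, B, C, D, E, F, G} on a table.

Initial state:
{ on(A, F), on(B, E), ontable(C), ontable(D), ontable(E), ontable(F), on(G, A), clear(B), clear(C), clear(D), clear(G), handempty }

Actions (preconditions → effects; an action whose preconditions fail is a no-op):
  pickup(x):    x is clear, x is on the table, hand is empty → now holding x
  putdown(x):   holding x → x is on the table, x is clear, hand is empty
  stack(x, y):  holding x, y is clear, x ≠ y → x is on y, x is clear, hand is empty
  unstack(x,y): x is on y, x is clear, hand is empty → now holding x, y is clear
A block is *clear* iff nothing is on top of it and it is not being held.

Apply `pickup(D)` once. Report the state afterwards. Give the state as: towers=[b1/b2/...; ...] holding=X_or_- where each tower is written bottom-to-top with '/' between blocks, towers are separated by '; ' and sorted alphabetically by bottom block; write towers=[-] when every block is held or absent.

before: towers=[C; D; E/B; F/A/G] holding=-
pre[pickup(D)]: clear(D) ok, ontable(D) ok, handempty ok
all met → apply pickup(D)
after:  towers=[C; E/B; F/A/G] holding=D

towers=[C; E/B; F/A/G] holding=D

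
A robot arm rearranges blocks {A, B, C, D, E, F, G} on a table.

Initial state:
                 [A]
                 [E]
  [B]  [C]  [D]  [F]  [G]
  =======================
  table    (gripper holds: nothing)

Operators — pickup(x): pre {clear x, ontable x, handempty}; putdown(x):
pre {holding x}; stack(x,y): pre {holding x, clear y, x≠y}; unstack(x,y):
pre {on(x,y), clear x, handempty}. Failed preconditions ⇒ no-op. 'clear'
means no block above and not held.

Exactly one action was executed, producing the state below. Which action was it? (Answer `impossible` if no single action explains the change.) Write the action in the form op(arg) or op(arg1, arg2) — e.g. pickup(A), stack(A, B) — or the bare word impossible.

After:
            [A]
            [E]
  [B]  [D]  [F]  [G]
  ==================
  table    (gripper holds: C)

target: towers=[B; D; F/E/A; G] holding=C
         pickup(B) → towers=[C; D; F/E/A; G] holding=B
         pickup(G) → towers=[B; C; D; F/E/A] holding=G
         pickup(D) → towers=[B; C; F/E/A; G] holding=D
     unstack(A, E) → towers=[B; C; D; F/E; G] holding=A
         pickup(C) → towers=[B; D; F/E/A; G] holding=C  ← match

pickup(C)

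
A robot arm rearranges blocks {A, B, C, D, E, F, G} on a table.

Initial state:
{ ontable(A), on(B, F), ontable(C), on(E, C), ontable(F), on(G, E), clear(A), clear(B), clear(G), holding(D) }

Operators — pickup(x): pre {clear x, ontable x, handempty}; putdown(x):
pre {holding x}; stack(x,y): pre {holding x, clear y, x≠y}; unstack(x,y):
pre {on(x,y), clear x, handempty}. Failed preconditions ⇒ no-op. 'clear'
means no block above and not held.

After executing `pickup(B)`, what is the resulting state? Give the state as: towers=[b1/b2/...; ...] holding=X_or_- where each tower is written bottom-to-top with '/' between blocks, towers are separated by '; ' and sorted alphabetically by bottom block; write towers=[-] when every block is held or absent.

towers=[A; C/E/G; F/B] holding=D

before: towers=[A; C/E/G; F/B] holding=D
pre[pickup(B)]: clear(B) ✓, ontable(B) ✗, handempty ✗
ontable(B), handempty unmet → pickup(B) is a no-op
after:  towers=[A; C/E/G; F/B] holding=D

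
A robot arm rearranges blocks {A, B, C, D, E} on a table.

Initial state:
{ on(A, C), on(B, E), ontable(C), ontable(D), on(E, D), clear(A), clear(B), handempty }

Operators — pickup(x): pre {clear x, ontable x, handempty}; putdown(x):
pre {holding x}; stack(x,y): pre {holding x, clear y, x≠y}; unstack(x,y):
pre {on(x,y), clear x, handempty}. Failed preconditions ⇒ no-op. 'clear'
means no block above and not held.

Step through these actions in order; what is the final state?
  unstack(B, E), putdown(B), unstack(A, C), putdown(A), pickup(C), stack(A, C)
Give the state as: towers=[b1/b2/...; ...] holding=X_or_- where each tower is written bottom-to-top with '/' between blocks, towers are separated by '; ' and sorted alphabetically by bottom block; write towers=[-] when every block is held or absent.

step 1 (unstack(B, E)): towers=[C/A; D/E] holding=B
step 2 (putdown(B)): towers=[B; C/A; D/E] holding=-
step 3 (unstack(A, C)): towers=[B; C; D/E] holding=A
step 4 (putdown(A)): towers=[A; B; C; D/E] holding=-
step 5 (pickup(C)): towers=[A; B; D/E] holding=C
step 6 (stack(A, C)) [no-op]: towers=[A; B; D/E] holding=C

towers=[A; B; D/E] holding=C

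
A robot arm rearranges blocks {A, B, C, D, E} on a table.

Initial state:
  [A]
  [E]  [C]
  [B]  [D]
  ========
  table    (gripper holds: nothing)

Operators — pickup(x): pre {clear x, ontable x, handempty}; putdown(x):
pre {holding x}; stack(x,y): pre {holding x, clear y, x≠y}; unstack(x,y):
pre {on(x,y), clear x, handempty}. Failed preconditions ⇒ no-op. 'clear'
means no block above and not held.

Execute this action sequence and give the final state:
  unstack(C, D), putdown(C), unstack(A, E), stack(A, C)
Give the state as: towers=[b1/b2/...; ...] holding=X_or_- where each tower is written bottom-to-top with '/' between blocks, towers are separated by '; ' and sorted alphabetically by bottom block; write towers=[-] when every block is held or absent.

towers=[B/E; C/A; D] holding=-

step 1 (unstack(C, D)): towers=[B/E/A; D] holding=C
step 2 (putdown(C)): towers=[B/E/A; C; D] holding=-
step 3 (unstack(A, E)): towers=[B/E; C; D] holding=A
step 4 (stack(A, C)): towers=[B/E; C/A; D] holding=-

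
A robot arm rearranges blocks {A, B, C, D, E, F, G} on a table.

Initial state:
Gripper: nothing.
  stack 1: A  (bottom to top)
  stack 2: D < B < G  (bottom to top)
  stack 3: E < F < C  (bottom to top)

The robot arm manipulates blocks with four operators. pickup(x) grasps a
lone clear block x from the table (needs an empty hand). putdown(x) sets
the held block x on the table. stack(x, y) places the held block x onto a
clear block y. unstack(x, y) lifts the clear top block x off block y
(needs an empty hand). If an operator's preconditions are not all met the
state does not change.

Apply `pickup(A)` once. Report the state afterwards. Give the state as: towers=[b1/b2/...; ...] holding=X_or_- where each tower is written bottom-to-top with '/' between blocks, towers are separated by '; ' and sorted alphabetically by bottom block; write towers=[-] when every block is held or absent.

towers=[D/B/G; E/F/C] holding=A

before: towers=[A; D/B/G; E/F/C] holding=-
pre[pickup(A)]: clear(A) ok, ontable(A) ok, handempty ok
all met → apply pickup(A)
after:  towers=[D/B/G; E/F/C] holding=A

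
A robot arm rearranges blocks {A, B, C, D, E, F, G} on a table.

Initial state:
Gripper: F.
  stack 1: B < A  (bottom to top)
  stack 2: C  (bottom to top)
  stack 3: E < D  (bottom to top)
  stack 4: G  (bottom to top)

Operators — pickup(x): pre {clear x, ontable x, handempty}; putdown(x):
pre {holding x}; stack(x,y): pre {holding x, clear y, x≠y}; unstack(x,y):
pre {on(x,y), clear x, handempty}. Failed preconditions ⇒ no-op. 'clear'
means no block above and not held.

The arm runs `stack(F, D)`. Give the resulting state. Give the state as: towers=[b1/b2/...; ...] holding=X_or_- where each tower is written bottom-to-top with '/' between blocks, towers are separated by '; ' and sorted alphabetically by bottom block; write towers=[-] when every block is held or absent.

before: towers=[B/A; C; E/D; G] holding=F
pre[stack(F, D)]: holding(F) ok, clear(D) ok, F≠D ok
all met → apply stack(F, D)
after:  towers=[B/A; C; E/D/F; G] holding=-

towers=[B/A; C; E/D/F; G] holding=-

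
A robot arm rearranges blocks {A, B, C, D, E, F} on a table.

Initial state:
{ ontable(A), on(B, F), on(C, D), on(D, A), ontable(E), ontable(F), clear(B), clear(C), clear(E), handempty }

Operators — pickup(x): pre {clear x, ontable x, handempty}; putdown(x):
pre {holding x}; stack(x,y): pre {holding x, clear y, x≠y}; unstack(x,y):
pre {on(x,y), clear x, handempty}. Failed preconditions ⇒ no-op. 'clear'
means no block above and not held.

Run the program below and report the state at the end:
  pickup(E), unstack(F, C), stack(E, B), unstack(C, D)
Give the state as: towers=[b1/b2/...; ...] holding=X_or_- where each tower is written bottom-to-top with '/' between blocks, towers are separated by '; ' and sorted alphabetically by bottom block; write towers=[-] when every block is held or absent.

step 1 (pickup(E)): towers=[A/D/C; F/B] holding=E
step 2 (unstack(F, C)) [no-op]: towers=[A/D/C; F/B] holding=E
step 3 (stack(E, B)): towers=[A/D/C; F/B/E] holding=-
step 4 (unstack(C, D)): towers=[A/D; F/B/E] holding=C

towers=[A/D; F/B/E] holding=C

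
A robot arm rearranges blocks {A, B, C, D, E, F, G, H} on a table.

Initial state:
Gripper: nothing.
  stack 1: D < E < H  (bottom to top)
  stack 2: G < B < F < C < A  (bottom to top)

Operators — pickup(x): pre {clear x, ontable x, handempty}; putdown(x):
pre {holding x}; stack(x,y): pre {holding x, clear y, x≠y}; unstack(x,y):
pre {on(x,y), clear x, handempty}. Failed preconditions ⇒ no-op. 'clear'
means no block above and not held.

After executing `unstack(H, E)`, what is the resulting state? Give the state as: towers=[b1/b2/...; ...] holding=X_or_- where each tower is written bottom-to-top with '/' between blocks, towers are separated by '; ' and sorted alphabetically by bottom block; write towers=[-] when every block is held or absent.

before: towers=[D/E/H; G/B/F/C/A] holding=-
pre[unstack(H, E)]: on(H,E) yes, clear(H) yes, handempty yes
all met → apply unstack(H, E)
after:  towers=[D/E; G/B/F/C/A] holding=H

towers=[D/E; G/B/F/C/A] holding=H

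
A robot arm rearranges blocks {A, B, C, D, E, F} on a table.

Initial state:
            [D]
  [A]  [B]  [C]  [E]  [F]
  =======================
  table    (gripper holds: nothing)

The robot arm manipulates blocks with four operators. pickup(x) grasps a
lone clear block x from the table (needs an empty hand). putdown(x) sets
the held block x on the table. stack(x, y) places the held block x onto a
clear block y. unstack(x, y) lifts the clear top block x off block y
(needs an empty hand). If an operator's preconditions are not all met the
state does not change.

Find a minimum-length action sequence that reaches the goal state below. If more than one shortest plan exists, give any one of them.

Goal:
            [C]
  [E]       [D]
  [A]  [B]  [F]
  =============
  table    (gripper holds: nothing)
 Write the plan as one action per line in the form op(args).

step 1 (unstack(D, C)): towers=[A; B; C; E; F] holding=D
step 2 (stack(D, F)): towers=[A; B; C; E; F/D] holding=-
step 3 (pickup(E)): towers=[A; B; C; F/D] holding=E
step 4 (stack(E, A)): towers=[A/E; B; C; F/D] holding=-
step 5 (pickup(C)): towers=[A/E; B; F/D] holding=C
step 6 (stack(C, D)): towers=[A/E; B; F/D/C] holding=-
goal check: towers=[A/E; B; F/D/C] holding=- — reached (length 6, optimal by BFS)

unstack(D, C)
stack(D, F)
pickup(E)
stack(E, A)
pickup(C)
stack(C, D)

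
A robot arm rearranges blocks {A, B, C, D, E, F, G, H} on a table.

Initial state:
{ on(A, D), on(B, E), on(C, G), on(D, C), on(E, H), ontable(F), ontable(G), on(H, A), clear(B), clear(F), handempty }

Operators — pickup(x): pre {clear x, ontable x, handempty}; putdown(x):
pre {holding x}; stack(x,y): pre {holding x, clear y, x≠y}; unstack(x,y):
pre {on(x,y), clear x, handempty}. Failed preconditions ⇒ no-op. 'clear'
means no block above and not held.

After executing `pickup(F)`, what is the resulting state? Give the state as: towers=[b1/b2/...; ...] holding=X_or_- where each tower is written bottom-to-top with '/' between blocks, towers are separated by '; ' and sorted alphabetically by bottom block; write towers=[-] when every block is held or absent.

before: towers=[F; G/C/D/A/H/E/B] holding=-
pre[pickup(F)]: clear(F) yes, ontable(F) yes, handempty yes
all met → apply pickup(F)
after:  towers=[G/C/D/A/H/E/B] holding=F

towers=[G/C/D/A/H/E/B] holding=F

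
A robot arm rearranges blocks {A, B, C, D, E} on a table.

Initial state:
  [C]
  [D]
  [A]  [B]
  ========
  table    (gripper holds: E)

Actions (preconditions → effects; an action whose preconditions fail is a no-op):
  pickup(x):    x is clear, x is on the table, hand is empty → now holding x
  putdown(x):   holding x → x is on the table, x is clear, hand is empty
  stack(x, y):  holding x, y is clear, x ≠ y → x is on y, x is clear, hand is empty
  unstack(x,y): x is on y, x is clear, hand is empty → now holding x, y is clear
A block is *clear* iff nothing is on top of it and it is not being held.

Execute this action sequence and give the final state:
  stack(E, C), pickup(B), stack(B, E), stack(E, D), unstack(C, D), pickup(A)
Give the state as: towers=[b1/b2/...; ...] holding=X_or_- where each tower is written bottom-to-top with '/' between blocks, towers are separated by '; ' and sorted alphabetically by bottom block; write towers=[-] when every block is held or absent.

towers=[A/D/C/E/B] holding=-

step 1 (stack(E, C)): towers=[A/D/C/E; B] holding=-
step 2 (pickup(B)): towers=[A/D/C/E] holding=B
step 3 (stack(B, E)): towers=[A/D/C/E/B] holding=-
step 4 (stack(E, D)) [no-op]: towers=[A/D/C/E/B] holding=-
step 5 (unstack(C, D)) [no-op]: towers=[A/D/C/E/B] holding=-
step 6 (pickup(A)) [no-op]: towers=[A/D/C/E/B] holding=-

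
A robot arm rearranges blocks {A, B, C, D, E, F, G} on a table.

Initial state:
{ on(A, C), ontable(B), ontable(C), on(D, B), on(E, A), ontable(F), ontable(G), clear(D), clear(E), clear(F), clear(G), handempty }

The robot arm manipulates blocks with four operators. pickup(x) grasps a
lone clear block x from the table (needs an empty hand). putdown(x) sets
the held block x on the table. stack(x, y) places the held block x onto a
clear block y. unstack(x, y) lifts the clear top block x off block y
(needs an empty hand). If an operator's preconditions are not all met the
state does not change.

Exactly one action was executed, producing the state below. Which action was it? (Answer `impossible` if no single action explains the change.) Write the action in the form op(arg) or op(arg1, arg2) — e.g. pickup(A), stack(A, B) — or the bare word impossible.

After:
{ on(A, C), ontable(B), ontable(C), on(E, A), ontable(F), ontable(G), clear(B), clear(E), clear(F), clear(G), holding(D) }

unstack(D, B)

target: towers=[B; C/A/E; F; G] holding=D
         pickup(F) → towers=[B/D; C/A/E; G] holding=F
         pickup(G) → towers=[B/D; C/A/E; F] holding=G
     unstack(D, B) → towers=[B; C/A/E; F; G] holding=D  ← match
     unstack(E, A) → towers=[B/D; C/A; F; G] holding=E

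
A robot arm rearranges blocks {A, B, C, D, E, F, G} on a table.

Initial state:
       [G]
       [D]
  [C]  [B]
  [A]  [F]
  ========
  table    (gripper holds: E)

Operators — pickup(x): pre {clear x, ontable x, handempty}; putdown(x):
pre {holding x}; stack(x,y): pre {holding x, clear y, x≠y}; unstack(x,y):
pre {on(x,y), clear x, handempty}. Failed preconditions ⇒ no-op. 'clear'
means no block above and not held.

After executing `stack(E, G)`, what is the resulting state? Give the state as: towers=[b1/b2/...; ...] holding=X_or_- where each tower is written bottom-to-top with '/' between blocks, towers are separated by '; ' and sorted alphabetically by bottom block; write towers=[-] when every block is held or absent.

towers=[A/C; F/B/D/G/E] holding=-

before: towers=[A/C; F/B/D/G] holding=E
pre[stack(E, G)]: holding(E) yes, clear(G) yes, E≠G yes
all met → apply stack(E, G)
after:  towers=[A/C; F/B/D/G/E] holding=-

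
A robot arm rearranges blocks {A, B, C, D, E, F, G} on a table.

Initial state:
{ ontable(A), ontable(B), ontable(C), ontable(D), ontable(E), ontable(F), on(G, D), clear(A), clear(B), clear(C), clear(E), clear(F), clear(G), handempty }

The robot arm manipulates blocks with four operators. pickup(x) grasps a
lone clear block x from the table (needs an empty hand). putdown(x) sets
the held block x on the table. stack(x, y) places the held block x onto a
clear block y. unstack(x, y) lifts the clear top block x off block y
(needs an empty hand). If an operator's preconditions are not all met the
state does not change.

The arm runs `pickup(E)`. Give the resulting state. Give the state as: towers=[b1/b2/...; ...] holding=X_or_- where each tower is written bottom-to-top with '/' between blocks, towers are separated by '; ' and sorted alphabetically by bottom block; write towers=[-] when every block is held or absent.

before: towers=[A; B; C; D/G; E; F] holding=-
pre[pickup(E)]: clear(E) ✓, ontable(E) ✓, handempty ✓
all met → apply pickup(E)
after:  towers=[A; B; C; D/G; F] holding=E

towers=[A; B; C; D/G; F] holding=E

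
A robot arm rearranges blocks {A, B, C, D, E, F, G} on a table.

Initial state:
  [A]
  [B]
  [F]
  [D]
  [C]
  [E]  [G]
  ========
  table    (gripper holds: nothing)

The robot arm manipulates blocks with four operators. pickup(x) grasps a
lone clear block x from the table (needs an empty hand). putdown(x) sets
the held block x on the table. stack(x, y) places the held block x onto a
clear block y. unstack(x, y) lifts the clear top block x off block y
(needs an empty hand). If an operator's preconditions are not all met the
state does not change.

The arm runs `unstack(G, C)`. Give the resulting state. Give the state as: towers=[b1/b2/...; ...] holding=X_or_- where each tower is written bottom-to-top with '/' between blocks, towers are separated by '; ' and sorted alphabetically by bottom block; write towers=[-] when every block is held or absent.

before: towers=[E/C/D/F/B/A; G] holding=-
pre[unstack(G, C)]: on(G,C) fail, clear(G) ok, handempty ok
on(G,C) unmet → unstack(G, C) is a no-op
after:  towers=[E/C/D/F/B/A; G] holding=-

towers=[E/C/D/F/B/A; G] holding=-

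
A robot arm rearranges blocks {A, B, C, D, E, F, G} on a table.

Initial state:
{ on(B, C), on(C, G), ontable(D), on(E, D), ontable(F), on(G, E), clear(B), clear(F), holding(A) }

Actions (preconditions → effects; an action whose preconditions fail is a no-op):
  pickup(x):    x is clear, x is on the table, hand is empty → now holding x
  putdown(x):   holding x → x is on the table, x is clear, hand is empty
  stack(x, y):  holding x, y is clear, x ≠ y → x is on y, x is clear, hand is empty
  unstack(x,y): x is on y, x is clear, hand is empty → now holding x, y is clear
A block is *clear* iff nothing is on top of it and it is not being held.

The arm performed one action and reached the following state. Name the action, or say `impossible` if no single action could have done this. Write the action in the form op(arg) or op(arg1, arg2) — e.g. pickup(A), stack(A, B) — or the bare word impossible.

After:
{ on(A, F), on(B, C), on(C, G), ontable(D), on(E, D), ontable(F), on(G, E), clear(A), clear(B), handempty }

target: towers=[D/E/G/C/B; F/A] holding=-
        putdown(A) → towers=[A; D/E/G/C/B; F] holding=-
       stack(A, B) → towers=[D/E/G/C/B/A; F] holding=-
       stack(A, F) → towers=[D/E/G/C/B; F/A] holding=-  ← match

stack(A, F)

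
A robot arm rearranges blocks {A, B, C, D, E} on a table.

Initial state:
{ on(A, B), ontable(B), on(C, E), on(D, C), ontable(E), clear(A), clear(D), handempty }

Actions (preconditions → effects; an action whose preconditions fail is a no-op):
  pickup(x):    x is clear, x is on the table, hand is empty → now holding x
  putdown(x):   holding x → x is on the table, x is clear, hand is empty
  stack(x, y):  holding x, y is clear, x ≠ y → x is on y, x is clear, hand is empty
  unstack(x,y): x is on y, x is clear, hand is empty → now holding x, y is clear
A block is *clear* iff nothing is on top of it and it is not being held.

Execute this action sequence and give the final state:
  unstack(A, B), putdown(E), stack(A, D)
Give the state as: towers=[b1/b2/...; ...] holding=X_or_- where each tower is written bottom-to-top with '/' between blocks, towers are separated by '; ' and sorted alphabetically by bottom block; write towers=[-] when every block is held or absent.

step 1 (unstack(A, B)): towers=[B; E/C/D] holding=A
step 2 (putdown(E)) [no-op]: towers=[B; E/C/D] holding=A
step 3 (stack(A, D)): towers=[B; E/C/D/A] holding=-

towers=[B; E/C/D/A] holding=-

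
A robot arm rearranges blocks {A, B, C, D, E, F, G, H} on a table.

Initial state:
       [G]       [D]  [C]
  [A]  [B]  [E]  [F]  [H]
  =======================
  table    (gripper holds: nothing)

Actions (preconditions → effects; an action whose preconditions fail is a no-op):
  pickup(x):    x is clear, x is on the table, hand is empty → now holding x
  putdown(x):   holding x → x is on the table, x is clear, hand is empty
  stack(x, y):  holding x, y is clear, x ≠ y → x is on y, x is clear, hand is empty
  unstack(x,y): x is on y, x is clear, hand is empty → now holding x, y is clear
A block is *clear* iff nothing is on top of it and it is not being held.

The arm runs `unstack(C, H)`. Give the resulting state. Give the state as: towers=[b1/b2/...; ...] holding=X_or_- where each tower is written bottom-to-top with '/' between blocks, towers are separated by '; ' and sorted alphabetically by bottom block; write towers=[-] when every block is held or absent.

towers=[A; B/G; E; F/D; H] holding=C

before: towers=[A; B/G; E; F/D; H/C] holding=-
pre[unstack(C, H)]: on(C,H) yes, clear(C) yes, handempty yes
all met → apply unstack(C, H)
after:  towers=[A; B/G; E; F/D; H] holding=C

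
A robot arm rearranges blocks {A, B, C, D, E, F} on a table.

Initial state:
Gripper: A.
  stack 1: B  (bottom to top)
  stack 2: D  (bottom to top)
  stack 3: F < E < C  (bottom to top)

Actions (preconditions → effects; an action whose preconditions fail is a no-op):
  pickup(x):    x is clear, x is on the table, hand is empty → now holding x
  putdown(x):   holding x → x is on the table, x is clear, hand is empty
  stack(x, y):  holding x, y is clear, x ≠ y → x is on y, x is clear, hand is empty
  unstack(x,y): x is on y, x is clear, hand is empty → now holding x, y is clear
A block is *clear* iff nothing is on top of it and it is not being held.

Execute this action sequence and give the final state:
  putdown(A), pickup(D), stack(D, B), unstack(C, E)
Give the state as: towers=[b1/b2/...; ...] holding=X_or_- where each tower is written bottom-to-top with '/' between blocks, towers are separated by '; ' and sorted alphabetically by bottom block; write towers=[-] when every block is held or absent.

step 1 (putdown(A)): towers=[A; B; D; F/E/C] holding=-
step 2 (pickup(D)): towers=[A; B; F/E/C] holding=D
step 3 (stack(D, B)): towers=[A; B/D; F/E/C] holding=-
step 4 (unstack(C, E)): towers=[A; B/D; F/E] holding=C

towers=[A; B/D; F/E] holding=C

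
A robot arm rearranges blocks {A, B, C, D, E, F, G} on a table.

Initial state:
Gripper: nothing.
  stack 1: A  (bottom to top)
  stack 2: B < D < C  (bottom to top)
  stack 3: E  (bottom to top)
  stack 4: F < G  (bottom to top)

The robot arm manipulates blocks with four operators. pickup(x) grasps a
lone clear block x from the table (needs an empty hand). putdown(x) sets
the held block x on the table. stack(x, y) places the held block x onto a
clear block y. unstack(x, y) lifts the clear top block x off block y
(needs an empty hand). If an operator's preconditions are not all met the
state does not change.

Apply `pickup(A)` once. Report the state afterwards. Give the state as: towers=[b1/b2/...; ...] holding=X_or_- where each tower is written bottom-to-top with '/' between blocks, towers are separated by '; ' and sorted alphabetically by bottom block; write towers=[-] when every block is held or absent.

before: towers=[A; B/D/C; E; F/G] holding=-
pre[pickup(A)]: clear(A) ok, ontable(A) ok, handempty ok
all met → apply pickup(A)
after:  towers=[B/D/C; E; F/G] holding=A

towers=[B/D/C; E; F/G] holding=A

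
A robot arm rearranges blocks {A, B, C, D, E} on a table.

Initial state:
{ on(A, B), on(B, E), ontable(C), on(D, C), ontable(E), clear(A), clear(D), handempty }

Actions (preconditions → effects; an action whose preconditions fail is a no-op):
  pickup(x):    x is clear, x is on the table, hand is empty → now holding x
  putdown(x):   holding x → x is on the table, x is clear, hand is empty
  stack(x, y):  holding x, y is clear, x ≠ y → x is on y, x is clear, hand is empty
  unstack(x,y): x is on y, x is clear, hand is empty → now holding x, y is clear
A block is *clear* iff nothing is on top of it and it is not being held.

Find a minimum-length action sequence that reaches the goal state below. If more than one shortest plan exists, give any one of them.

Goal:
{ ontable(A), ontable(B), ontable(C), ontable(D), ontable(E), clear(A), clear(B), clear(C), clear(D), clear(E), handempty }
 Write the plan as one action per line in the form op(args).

step 1 (unstack(D, C)): towers=[C; E/B/A] holding=D
step 2 (putdown(D)): towers=[C; D; E/B/A] holding=-
step 3 (unstack(A, B)): towers=[C; D; E/B] holding=A
step 4 (putdown(A)): towers=[A; C; D; E/B] holding=-
step 5 (unstack(B, E)): towers=[A; C; D; E] holding=B
step 6 (putdown(B)): towers=[A; B; C; D; E] holding=-
goal check: towers=[A; B; C; D; E] holding=- — reached (length 6, optimal by BFS)

unstack(D, C)
putdown(D)
unstack(A, B)
putdown(A)
unstack(B, E)
putdown(B)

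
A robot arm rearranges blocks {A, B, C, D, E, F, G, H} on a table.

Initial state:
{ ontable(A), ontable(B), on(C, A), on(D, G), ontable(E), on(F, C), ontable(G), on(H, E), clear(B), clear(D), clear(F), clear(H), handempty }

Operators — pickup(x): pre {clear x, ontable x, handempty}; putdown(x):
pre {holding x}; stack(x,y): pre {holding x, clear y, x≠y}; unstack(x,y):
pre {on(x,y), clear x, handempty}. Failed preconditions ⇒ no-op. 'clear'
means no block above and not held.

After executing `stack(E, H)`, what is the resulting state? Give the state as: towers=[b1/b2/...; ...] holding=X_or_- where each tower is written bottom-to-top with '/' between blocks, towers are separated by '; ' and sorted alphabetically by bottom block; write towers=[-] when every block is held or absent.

before: towers=[A/C/F; B; E/H; G/D] holding=-
pre[stack(E, H)]: holding(E) ✗, clear(H) ✓, E≠H ✓
holding(E) unmet → stack(E, H) is a no-op
after:  towers=[A/C/F; B; E/H; G/D] holding=-

towers=[A/C/F; B; E/H; G/D] holding=-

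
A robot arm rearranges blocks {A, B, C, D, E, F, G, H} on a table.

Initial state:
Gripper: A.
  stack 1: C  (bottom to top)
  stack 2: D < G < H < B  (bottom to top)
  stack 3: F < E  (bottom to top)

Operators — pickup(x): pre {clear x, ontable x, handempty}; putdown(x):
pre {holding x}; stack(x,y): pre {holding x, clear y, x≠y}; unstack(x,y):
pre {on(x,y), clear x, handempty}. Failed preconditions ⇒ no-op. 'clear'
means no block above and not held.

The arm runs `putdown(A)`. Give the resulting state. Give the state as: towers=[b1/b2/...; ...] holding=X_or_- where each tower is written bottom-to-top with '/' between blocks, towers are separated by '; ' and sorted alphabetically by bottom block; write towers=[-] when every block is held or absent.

towers=[A; C; D/G/H/B; F/E] holding=-

before: towers=[C; D/G/H/B; F/E] holding=A
pre[putdown(A)]: holding(A) ✓
all met → apply putdown(A)
after:  towers=[A; C; D/G/H/B; F/E] holding=-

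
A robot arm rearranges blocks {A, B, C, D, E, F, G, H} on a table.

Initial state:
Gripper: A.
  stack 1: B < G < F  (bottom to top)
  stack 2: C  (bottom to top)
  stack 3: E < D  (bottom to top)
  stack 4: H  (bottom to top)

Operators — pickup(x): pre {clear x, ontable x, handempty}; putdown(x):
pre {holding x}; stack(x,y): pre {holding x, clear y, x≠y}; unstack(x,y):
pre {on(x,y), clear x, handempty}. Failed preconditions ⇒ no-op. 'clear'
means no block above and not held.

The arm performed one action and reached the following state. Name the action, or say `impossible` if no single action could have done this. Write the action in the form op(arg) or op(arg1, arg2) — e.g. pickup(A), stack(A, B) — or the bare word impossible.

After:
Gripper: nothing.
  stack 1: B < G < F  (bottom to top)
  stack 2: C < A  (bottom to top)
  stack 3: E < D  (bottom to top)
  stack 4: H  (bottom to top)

target: towers=[B/G/F; C/A; E/D; H] holding=-
        putdown(A) → towers=[A; B/G/F; C; E/D; H] holding=-
       stack(A, H) → towers=[B/G/F; C; E/D; H/A] holding=-
       stack(A, F) → towers=[B/G/F/A; C; E/D; H] holding=-
       stack(A, D) → towers=[B/G/F; C; E/D/A; H] holding=-
       stack(A, C) → towers=[B/G/F; C/A; E/D; H] holding=-  ← match

stack(A, C)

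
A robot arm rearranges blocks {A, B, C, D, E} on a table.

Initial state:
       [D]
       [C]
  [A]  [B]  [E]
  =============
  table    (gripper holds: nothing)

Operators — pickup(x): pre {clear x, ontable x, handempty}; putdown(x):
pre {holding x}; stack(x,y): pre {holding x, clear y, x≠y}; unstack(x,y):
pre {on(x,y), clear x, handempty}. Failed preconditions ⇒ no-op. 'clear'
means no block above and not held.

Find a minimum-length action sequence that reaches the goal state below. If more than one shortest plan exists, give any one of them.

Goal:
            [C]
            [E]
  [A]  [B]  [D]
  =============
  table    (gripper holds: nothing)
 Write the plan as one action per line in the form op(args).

step 1 (unstack(D, C)): towers=[A; B/C; E] holding=D
step 2 (putdown(D)): towers=[A; B/C; D; E] holding=-
step 3 (pickup(E)): towers=[A; B/C; D] holding=E
step 4 (stack(E, D)): towers=[A; B/C; D/E] holding=-
step 5 (unstack(C, B)): towers=[A; B; D/E] holding=C
step 6 (stack(C, E)): towers=[A; B; D/E/C] holding=-
goal check: towers=[A; B; D/E/C] holding=- — reached (length 6, optimal by BFS)

unstack(D, C)
putdown(D)
pickup(E)
stack(E, D)
unstack(C, B)
stack(C, E)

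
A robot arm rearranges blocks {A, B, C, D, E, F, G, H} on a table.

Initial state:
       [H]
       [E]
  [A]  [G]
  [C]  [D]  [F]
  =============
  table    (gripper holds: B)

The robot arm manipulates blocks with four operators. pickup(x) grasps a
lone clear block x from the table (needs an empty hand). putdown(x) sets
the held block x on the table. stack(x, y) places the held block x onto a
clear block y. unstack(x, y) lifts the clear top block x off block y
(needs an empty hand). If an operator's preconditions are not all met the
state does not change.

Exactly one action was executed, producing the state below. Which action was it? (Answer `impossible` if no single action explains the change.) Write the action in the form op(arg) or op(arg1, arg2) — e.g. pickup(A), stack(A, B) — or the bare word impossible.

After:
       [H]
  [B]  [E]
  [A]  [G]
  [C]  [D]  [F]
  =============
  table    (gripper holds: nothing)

stack(B, A)

target: towers=[C/A/B; D/G/E/H; F] holding=-
        putdown(B) → towers=[B; C/A; D/G/E/H; F] holding=-
       stack(B, A) → towers=[C/A/B; D/G/E/H; F] holding=-  ← match
       stack(B, H) → towers=[C/A; D/G/E/H/B; F] holding=-
       stack(B, F) → towers=[C/A; D/G/E/H; F/B] holding=-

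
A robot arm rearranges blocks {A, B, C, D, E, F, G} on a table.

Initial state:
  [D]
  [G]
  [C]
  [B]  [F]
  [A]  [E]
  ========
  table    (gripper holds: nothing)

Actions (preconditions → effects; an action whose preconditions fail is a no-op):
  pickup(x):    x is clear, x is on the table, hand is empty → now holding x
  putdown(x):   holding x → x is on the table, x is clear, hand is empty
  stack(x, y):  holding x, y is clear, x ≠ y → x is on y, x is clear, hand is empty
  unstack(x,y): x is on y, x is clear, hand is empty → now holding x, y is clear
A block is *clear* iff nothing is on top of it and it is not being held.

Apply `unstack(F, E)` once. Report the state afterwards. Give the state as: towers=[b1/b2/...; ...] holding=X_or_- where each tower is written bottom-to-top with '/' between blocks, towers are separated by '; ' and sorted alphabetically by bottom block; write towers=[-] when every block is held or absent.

towers=[A/B/C/G/D; E] holding=F

before: towers=[A/B/C/G/D; E/F] holding=-
pre[unstack(F, E)]: on(F,E) ✓, clear(F) ✓, handempty ✓
all met → apply unstack(F, E)
after:  towers=[A/B/C/G/D; E] holding=F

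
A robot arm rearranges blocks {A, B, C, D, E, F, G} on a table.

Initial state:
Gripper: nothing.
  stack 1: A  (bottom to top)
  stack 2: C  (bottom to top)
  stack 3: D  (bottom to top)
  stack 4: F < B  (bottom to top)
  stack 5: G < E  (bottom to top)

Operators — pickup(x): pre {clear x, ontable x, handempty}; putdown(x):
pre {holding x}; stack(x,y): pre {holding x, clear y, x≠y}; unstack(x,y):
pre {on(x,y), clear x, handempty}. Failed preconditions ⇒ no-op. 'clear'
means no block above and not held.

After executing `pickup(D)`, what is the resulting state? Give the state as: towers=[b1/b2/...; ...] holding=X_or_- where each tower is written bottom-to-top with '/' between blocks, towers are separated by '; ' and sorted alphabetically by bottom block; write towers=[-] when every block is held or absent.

towers=[A; C; F/B; G/E] holding=D

before: towers=[A; C; D; F/B; G/E] holding=-
pre[pickup(D)]: clear(D) ok, ontable(D) ok, handempty ok
all met → apply pickup(D)
after:  towers=[A; C; F/B; G/E] holding=D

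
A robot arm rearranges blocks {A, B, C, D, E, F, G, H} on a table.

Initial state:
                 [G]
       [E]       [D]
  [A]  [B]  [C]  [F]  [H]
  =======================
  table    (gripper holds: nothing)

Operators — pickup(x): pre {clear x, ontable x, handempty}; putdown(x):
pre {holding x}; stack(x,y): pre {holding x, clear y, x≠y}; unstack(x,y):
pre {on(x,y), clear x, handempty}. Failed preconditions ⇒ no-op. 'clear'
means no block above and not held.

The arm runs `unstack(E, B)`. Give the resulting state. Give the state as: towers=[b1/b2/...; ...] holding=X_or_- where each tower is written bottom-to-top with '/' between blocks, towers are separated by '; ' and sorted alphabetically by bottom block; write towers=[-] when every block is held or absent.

towers=[A; B; C; F/D/G; H] holding=E

before: towers=[A; B/E; C; F/D/G; H] holding=-
pre[unstack(E, B)]: on(E,B) yes, clear(E) yes, handempty yes
all met → apply unstack(E, B)
after:  towers=[A; B; C; F/D/G; H] holding=E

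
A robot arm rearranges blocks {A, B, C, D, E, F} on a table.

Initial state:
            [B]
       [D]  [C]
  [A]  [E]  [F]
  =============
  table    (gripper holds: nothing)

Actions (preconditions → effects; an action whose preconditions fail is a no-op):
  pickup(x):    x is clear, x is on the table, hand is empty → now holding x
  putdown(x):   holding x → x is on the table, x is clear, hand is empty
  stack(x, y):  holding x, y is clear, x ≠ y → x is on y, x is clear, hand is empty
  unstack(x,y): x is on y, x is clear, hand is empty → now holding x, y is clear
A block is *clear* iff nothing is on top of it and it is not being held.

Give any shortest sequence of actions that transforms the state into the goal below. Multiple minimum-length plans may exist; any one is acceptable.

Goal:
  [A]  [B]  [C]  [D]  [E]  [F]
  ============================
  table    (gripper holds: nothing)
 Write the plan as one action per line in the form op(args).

step 1 (unstack(B, C)): towers=[A; E/D; F/C] holding=B
step 2 (putdown(B)): towers=[A; B; E/D; F/C] holding=-
step 3 (unstack(D, E)): towers=[A; B; E; F/C] holding=D
step 4 (putdown(D)): towers=[A; B; D; E; F/C] holding=-
step 5 (unstack(C, F)): towers=[A; B; D; E; F] holding=C
step 6 (putdown(C)): towers=[A; B; C; D; E; F] holding=-
goal check: towers=[A; B; C; D; E; F] holding=- — reached (length 6, optimal by BFS)

unstack(B, C)
putdown(B)
unstack(D, E)
putdown(D)
unstack(C, F)
putdown(C)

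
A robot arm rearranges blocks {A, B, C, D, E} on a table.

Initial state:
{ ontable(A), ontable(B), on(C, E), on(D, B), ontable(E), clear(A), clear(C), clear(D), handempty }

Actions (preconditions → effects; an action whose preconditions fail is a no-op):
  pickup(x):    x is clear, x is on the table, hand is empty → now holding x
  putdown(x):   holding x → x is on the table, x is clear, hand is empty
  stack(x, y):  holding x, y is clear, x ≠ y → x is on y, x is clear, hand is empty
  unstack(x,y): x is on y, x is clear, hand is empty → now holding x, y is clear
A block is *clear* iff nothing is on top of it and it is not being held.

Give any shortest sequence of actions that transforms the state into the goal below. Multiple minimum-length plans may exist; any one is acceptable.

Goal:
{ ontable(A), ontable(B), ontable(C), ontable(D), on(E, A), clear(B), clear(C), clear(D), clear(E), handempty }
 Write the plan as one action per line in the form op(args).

unstack(D, B)
putdown(D)
unstack(C, E)
putdown(C)
pickup(E)
stack(E, A)

step 1 (unstack(D, B)): towers=[A; B; E/C] holding=D
step 2 (putdown(D)): towers=[A; B; D; E/C] holding=-
step 3 (unstack(C, E)): towers=[A; B; D; E] holding=C
step 4 (putdown(C)): towers=[A; B; C; D; E] holding=-
step 5 (pickup(E)): towers=[A; B; C; D] holding=E
step 6 (stack(E, A)): towers=[A/E; B; C; D] holding=-
goal check: towers=[A/E; B; C; D] holding=- — reached (length 6, optimal by BFS)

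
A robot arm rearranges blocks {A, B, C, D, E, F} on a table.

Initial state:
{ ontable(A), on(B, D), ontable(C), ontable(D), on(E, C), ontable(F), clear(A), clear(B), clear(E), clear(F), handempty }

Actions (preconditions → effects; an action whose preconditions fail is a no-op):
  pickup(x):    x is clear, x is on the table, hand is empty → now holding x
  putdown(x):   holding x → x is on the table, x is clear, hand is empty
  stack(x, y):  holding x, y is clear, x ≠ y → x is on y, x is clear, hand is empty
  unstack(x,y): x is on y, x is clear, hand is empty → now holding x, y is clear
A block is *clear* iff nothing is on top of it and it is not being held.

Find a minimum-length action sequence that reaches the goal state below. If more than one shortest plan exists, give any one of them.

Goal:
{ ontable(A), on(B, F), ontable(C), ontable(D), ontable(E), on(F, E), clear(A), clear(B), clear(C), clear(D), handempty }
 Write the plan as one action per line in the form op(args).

unstack(E, C)
putdown(E)
pickup(F)
stack(F, E)
unstack(B, D)
stack(B, F)

step 1 (unstack(E, C)): towers=[A; C; D/B; F] holding=E
step 2 (putdown(E)): towers=[A; C; D/B; E; F] holding=-
step 3 (pickup(F)): towers=[A; C; D/B; E] holding=F
step 4 (stack(F, E)): towers=[A; C; D/B; E/F] holding=-
step 5 (unstack(B, D)): towers=[A; C; D; E/F] holding=B
step 6 (stack(B, F)): towers=[A; C; D; E/F/B] holding=-
goal check: towers=[A; C; D; E/F/B] holding=- — reached (length 6, optimal by BFS)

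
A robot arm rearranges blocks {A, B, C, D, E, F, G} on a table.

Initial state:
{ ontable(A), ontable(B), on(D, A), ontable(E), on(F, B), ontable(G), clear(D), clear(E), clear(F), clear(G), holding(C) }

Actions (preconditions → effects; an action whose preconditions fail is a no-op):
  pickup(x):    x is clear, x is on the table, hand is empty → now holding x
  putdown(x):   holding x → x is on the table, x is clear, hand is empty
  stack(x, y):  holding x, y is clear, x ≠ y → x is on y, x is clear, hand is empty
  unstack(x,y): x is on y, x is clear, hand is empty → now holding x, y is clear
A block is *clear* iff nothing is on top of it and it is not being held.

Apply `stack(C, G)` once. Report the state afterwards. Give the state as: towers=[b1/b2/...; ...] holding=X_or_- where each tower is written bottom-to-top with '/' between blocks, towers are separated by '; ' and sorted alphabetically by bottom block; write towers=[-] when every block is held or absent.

towers=[A/D; B/F; E; G/C] holding=-

before: towers=[A/D; B/F; E; G] holding=C
pre[stack(C, G)]: holding(C) yes, clear(G) yes, C≠G yes
all met → apply stack(C, G)
after:  towers=[A/D; B/F; E; G/C] holding=-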